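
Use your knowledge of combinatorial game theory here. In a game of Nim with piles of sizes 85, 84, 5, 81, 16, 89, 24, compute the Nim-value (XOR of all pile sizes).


We need the XOR (exclusive or) of all pile sizes.
After XOR-ing pile 1 (size 85): 0 XOR 85 = 85
After XOR-ing pile 2 (size 84): 85 XOR 84 = 1
After XOR-ing pile 3 (size 5): 1 XOR 5 = 4
After XOR-ing pile 4 (size 81): 4 XOR 81 = 85
After XOR-ing pile 5 (size 16): 85 XOR 16 = 69
After XOR-ing pile 6 (size 89): 69 XOR 89 = 28
After XOR-ing pile 7 (size 24): 28 XOR 24 = 4
The Nim-value of this position is 4.

4


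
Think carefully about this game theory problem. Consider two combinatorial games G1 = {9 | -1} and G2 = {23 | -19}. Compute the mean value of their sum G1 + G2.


G1 = {9 | -1}, G2 = {23 | -19}
Each is a switch {a | b} with numbers a > b; its mean value is (a + b)/2, and mean value is additive over game sums: m(G1 + G2) = m(G1) + m(G2).
Mean of G1 = (9 + (-1))/2 = 8/2 = 4
Mean of G2 = (23 + (-19))/2 = 4/2 = 2
Mean of G1 + G2 = 4 + 2 = 6

6


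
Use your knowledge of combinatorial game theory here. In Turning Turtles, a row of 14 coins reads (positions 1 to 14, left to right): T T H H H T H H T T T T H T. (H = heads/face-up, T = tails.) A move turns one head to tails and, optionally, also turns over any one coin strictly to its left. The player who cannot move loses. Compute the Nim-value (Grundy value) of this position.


Coins: T T H H H T H H T T T T H T
Key fact: a single head at position k behaves exactly like a Nim heap of size k (turning it to T and optionally flipping a coin at j < k corresponds to moving the heap from k to j, or to 0), and heads combine as a disjunctive sum (two heads at the same place would cancel, matching j XOR j = 0). So the Nim-value is the XOR of the 1-indexed positions of the heads.
Face-up positions (1-indexed): [3, 4, 5, 7, 8, 13]
XOR 0 with 3: 0 XOR 3 = 3
XOR 3 with 4: 3 XOR 4 = 7
XOR 7 with 5: 7 XOR 5 = 2
XOR 2 with 7: 2 XOR 7 = 5
XOR 5 with 8: 5 XOR 8 = 13
XOR 13 with 13: 13 XOR 13 = 0
Nim-value = 0

0


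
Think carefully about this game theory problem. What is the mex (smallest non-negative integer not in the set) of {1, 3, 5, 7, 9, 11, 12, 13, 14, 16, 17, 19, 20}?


Set = {1, 3, 5, 7, 9, 11, 12, 13, 14, 16, 17, 19, 20}
0 is NOT in the set. This is the mex.
mex = 0

0


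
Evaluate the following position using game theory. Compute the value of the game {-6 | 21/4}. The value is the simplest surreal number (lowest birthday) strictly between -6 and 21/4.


Left options: {-6}, max = -6
Right options: {21/4}, min = 21/4
All options are numbers and max(Left) < min(Right), so by the simplicity theorem the value is the simplest (earliest-born) number strictly between -6 and 21/4.
Integers -5 through 5 all lie strictly between -6 and 21/4.
Among integers, the simplest (lowest birthday = smallest |n|; 0 is born on day 0, +-n on day n) is 0.
No non-integer in the interval can be simpler: if x is a non-integer in the interval, then floor(x) or ceil(x) also lies in the interval (the interval contains an integer), and both are proper prefixes of x's sign expansion, i.e. born earlier. So the game value is 0.
Game value = 0

0


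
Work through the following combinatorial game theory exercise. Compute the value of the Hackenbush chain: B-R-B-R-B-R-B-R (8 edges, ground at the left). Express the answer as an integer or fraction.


Edges (from ground): B-R-B-R-B-R-B-R
By Berlekamp's sign-expansion rule, a Blue-Red Hackenbush stalk has the value of the surreal number whose sign sequence is the edge sequence with B -> + and R -> -.
Sign sequence: +-+-+-+-
Trace the sign expansion in the surreal number tree, starting from 0:
Edge 1: B (sign +) -> bounds (0, +inf), value = 1
Edge 2: R (sign -) -> bounds (0, 1), value = 1/2
Edge 3: B (sign +) -> bounds (1/2, 1), value = 3/4
Edge 4: R (sign -) -> bounds (1/2, 3/4), value = 5/8
Edge 5: B (sign +) -> bounds (5/8, 3/4), value = 11/16
Edge 6: R (sign -) -> bounds (5/8, 11/16), value = 21/32
Edge 7: B (sign +) -> bounds (21/32, 11/16), value = 43/64
Edge 8: R (sign -) -> bounds (21/32, 43/64), value = 85/128
Game value = 85/128

85/128


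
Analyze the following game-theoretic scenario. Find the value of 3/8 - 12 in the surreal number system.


x = 3/8, y = 12
Converting to common denominator: 8
x = 3/8, y = 96/8
x - y = 3/8 - 12 = -93/8

-93/8


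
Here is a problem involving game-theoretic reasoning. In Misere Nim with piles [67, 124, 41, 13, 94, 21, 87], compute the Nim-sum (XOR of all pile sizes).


We need the XOR (exclusive or) of all pile sizes.
After XOR-ing pile 1 (size 67): 0 XOR 67 = 67
After XOR-ing pile 2 (size 124): 67 XOR 124 = 63
After XOR-ing pile 3 (size 41): 63 XOR 41 = 22
After XOR-ing pile 4 (size 13): 22 XOR 13 = 27
After XOR-ing pile 5 (size 94): 27 XOR 94 = 69
After XOR-ing pile 6 (size 21): 69 XOR 21 = 80
After XOR-ing pile 7 (size 87): 80 XOR 87 = 7
The Nim-value of this position is 7.

7


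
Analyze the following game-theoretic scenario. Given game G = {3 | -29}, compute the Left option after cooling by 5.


Original game: {3 | -29} (a switch {a | b} with a > b).
Cooling by t (for t below the temperature (a - b)/2 = 16) taxes each move by t: {a | b} cooled by t is {a - t | b + t}.
Cooling amount: t = 5
Cooled Left option: 3 - 5 = -2
Cooled Right option: -29 + 5 = -24
Cooled game: {-2 | -24}
Left option = -2

-2


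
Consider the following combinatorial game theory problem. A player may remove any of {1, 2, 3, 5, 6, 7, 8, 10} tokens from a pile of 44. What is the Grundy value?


The subtraction set is S = {1, 2, 3, 5, 6, 7, 8, 10}.
G(k) = mex{ G(k - s) : s in S, s <= k }. We compute iteratively: G(0) = 0.
G(1) = mex({0}) = 1
G(2) = mex({0, 1}) = 2
G(3) = mex({0, 1, 2}) = 3
G(4) = mex({1, 2, 3}) = 0
G(5) = mex({0, 2, 3}) = 1
G(6) = mex({0, 1, 3}) = 2
G(7) = mex({0, 1, 2}) = 3
G(8) = mex({0, 1, 2, 3}) = 4
G(9) = mex({0, 1, 2, 3, 4}) = 5
G(10) = mex({0, 1, 2, 3, 4, 5}) = 6
G(11) = mex({0, 1, 2, 3, 4, 5, 6}) = 7
G(12) = mex({0, 1, 2, 3, 5, 6, 7}) = 4
G(13) = mex({1, 2, 3, 4, 6, 7}) = 0
G(14) = mex({0, 2, 3, 4, 5, 7}) = 1
G(15) = mex({0, 1, 3, 4, 5, 6}) = 2
G(16) = mex({0, 1, 2, 4, 5, 6, 7}) = 3
G(17) = mex({1, 2, 3, 4, 5, 6, 7}) = 0
G(18) = mex({0, 2, 3, 4, 6, 7}) = 1
G(19) = mex({0, 1, 3, 4, 5, 7}) = 2
G(20) = mex({0, 1, 2, 4, 6}) = 3
G(21) = mex({0, 1, 2, 3, 7}) = 4
G(22) = mex({0, 1, 2, 3, 4}) = 5
Observe that G(13)..G(22) = 0, 1, 2, 3, 0, 1, 2, 3, 4, 5 repeats G(0)..G(9) = 0, 1, 2, 3, 0, 1, 2, 3, 4, 5.
For k >= max(S) = 10, G(k) is determined by the previous 10 values G(k-10)..G(k-1); a window of 10 consecutive values has recurred shifted by 13, so by induction G(k + 13) = G(k) for all k >= 0: the sequence is periodic from the start with period 13.
One period: G(0..12) = 0, 1, 2, 3, 0, 1, 2, 3, 4, 5, 6, 7, 4.
44 mod 13 = 5, so G(44) = G(5) = 1.

1


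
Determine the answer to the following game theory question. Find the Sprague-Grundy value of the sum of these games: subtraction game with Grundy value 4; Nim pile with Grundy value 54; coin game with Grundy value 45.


By the Sprague-Grundy theorem, the Grundy value of a sum of games is the XOR of individual Grundy values.
subtraction game: Grundy value = 4. Running XOR: 0 XOR 4 = 4
Nim pile: Grundy value = 54. Running XOR: 4 XOR 54 = 50
coin game: Grundy value = 45. Running XOR: 50 XOR 45 = 31
The combined Grundy value is 31.

31


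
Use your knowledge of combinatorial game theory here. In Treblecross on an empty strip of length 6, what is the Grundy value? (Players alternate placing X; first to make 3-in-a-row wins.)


Treblecross: place X on empty cells; 3-in-a-row wins.
Playing within two cells of an existing X lets the opponent win at once, so sensible play treats the cells i-2..i+2 around each X as dead. The player left with no safe cell loses, so this is a normal-play take-away game on strips of safe cells.
Placing X at cell i (0-indexed) of a strip of k safe cells leaves independent strips of sizes max(0, i-2) and max(0, k-i-3). Hence G(k) = mex{ G(max(0,i-2)) XOR G(max(0,k-i-3)) : 0 <= i < k }, with G(0) = 0.
G(1): splits (0,0):0^0=0 -> mex({0}) = 1
G(2): splits (0,0):0^0=0 -> mex({0}) = 1
G(3): splits (0,0):0^0=0 -> mex({0}) = 1
G(4): splits (0,1):0^1=1 (0,0):0^0=0 -> mex({0, 1}) = 2
G(5): splits (0,2):0^1=1 (0,1):0^1=1 (0,0):0^0=0 -> mex({0, 1}) = 2
G(6) = mex({1}) = 0
Therefore G(6) = 0.

0


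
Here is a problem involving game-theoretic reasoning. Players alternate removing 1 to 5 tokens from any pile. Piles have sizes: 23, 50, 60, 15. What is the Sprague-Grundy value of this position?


Subtraction set: {1, 2, 3, 4, 5}
For this subtraction set, G(n) = n mod 6 (period = max + 1 = 6).
Pile 1 (size 23): G(23) = 23 mod 6 = 5
Pile 2 (size 50): G(50) = 50 mod 6 = 2
Pile 3 (size 60): G(60) = 60 mod 6 = 0
Pile 4 (size 15): G(15) = 15 mod 6 = 3
Total Grundy value = XOR of all: 5 XOR 2 XOR 0 XOR 3 = 4

4


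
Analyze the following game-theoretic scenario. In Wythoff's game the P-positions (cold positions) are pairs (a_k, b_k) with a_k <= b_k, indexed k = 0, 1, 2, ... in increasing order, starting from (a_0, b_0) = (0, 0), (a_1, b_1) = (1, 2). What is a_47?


By Wythoff's theorem, a_k = floor(k * phi) and b_k = floor(k * phi^2) = a_k + k, where phi = (1 + sqrt(5))/2 is the golden ratio.
phi = (1 + sqrt(5))/2 = 1.618034
k = 47
k * phi = 47 * 1.618034 = 76.047597
a_47 = floor(k * phi) = 76

76


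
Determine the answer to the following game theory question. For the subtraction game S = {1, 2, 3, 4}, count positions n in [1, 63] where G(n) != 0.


Subtraction set S = {1, 2, 3, 4}, so G(n) = n mod 5.
G(n) = 0 when n is a multiple of 5.
Multiples of 5 in [1, 63]: 12
N-positions (nonzero Grundy) = 63 - 12 = 51

51


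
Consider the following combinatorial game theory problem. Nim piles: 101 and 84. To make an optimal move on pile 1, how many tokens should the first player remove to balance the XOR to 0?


Piles: 101 and 84
Current XOR: 101 XOR 84 = 49 (non-zero, so this is an N-position).
To make the XOR zero, we need to find a move that balances the piles.
For pile 1 (size 101): target = 101 XOR 49 = 84
We reduce pile 1 from 101 to 84.
Tokens removed: 101 - 84 = 17
Verification: 84 XOR 84 = 0

17


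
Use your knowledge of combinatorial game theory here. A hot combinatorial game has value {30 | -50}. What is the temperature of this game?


The game is {30 | -50}, a switch {a | b} with numbers a > b.
Cooling {a | b} by t gives {a - t | b + t}, which stops being hot when a - t = b + t, i.e. at t = (a - b)/2. So the temperature of a switch is (a - b)/2.
Temperature = (Left option - Right option) / 2
= (30 - (-50)) / 2
= 80 / 2
= 40

40


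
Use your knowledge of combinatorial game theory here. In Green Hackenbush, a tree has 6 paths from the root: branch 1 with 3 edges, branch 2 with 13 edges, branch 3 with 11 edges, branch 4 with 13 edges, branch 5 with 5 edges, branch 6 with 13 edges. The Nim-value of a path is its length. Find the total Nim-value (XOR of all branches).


The tree has 6 branches from the ground vertex.
In Green Hackenbush, the Nim-value of a simple path of length k is k.
Branch 1: length 3, Nim-value = 3
Branch 2: length 13, Nim-value = 13
Branch 3: length 11, Nim-value = 11
Branch 4: length 13, Nim-value = 13
Branch 5: length 5, Nim-value = 5
Branch 6: length 13, Nim-value = 13
Total Nim-value = XOR of all branch values:
0 XOR 3 = 3
3 XOR 13 = 14
14 XOR 11 = 5
5 XOR 13 = 8
8 XOR 5 = 13
13 XOR 13 = 0
Nim-value of the tree = 0

0


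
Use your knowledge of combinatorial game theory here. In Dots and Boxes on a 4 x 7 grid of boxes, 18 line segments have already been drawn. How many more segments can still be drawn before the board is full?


Grid: 4 x 7 boxes, i.e. 5 rows and 8 columns of dots.
Horizontal edges: (rows + 1) * cols = 5 * 7 = 35
Vertical edges: rows * (cols + 1) = 4 * 8 = 32
Total edges: 35 + 32 = 67
Edges drawn: 18
Remaining: 67 - 18 = 49

49


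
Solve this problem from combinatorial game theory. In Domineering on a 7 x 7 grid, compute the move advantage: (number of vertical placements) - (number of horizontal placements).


Board is 7 x 7 (rows x cols).
Left (vertical) placements: (rows-1) * cols = 6 * 7 = 42
Right (horizontal) placements: rows * (cols-1) = 7 * 6 = 42
Advantage = Left - Right = 42 - 42 = 0

0


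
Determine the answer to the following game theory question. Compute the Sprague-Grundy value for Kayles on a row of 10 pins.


Kayles: a move removes 1 or 2 adjacent pins from a contiguous row.
Removing pins from a row of k leaves two independent rows (a, b) with a + b = k - 1 (one pin) or a + b = k - 2 (two pins); an end removal gives a = 0.
By Sprague-Grundy, G(k) = mex{ G(a) XOR G(b) } over all these splits. G(0) = 0.
G(1): splits (0,0):0^0=0 -> mex({0}) = 1
G(2): splits (0,1):0^1=1 (0,0):0^0=0 -> mex({0, 1}) = 2
G(3): splits (0,2):0^2=2 (1,1):1^1=0 (0,1):0^1=1 -> mex({0, 1, 2}) = 3
G(4): splits (0,3):0^3=3 (1,2):1^2=3 (0,2):0^2=2 (1,1):1^1=0 -> mex({0, 2, 3}) = 1
G(5): splits (0,4):0^1=1 (1,3):1^3=2 (2,2):2^2=0 (0,3):0^3=3 (1,2):1^2=3 -> mex({0, 1, 2, 3}) = 4
G(6) = mex({0, 1, 2, 4}) = 3
G(7) = mex({0, 1, 3, 4, 5}) = 2
G(8) = mex({0, 2, 3, 5, 6}) = 1
G(9) = mex({0, 1, 2, 3, 6, 7}) = 4
G(10) = mex({0, 1, 3, 4, 5, 7}) = 2
Therefore G(10) = 2.

2


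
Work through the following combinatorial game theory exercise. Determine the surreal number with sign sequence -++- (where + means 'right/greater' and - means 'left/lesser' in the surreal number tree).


Sign expansion: -++-
Rule: track bounds (lo, hi), initially (-inf, +inf). On '+', the current value becomes lo and we move to the simplest number in (value, hi): value + 1 if hi = +inf, otherwise the midpoint (value + hi)/2. On '-', the current value becomes hi and we move to value - 1 if lo = -inf, otherwise the midpoint (lo + value)/2.
Start at 0.
Step 1: sign = -, move left. Bounds: (-inf, 0). Value = -1
Step 2: sign = +, move right. Bounds: (-1, 0). Value = -1/2
Step 3: sign = +, move right. Bounds: (-1/2, 0). Value = -1/4
Step 4: sign = -, move left. Bounds: (-1/2, -1/4). Value = -3/8
The surreal number with sign expansion -++- is -3/8.

-3/8


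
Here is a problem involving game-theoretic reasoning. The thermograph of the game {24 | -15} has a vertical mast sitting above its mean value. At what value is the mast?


Game = {24 | -15}, a switch {a | b} with numbers a > b.
Its thermograph has left wall a - t and right wall b + t, which meet at t = (a - b)/2, where both equal (a + b)/2. So the mast (mean value) is at (a + b)/2.
Mean = (24 + (-15))/2 = 9/2 = 9/2

9/2


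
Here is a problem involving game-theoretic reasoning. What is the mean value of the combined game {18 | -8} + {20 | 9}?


G1 = {18 | -8}, G2 = {20 | 9}
Each is a switch {a | b} with numbers a > b; its mean value is (a + b)/2, and mean value is additive over game sums: m(G1 + G2) = m(G1) + m(G2).
Mean of G1 = (18 + (-8))/2 = 10/2 = 5
Mean of G2 = (20 + (9))/2 = 29/2 = 29/2
Mean of G1 + G2 = 5 + 29/2 = 39/2

39/2


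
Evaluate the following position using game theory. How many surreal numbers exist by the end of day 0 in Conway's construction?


Day 0: {|} = 0 is born. Count = 1.
Day n: the number of surreal numbers born by day n is 2^(n+1) - 1.
By day 0: 2^1 - 1 = 1
By day 0: 1 surreal numbers.

1


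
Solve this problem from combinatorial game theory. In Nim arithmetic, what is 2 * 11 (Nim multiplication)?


Nim multiplication is bilinear over XOR: (u XOR v) * w = (u*w) XOR (v*w).
So we split each operand into its bit components and XOR the pairwise Nim products.
2 = 2 (as XOR of powers of 2).
11 = 1 + 2 + 8 (as XOR of powers of 2).
Using the standard Nim-product table on single bits:
  2*2 = 3,   2*4 = 8,   2*8 = 12,
  4*4 = 6,   4*8 = 11,  8*8 = 13,
and  1*x = x (identity), k*l = l*k (commutative).
Pairwise Nim products:
  2 * 1 = 2
  2 * 2 = 3
  2 * 8 = 12
XOR them: 2 XOR 3 XOR 12 = 13.
Result: 2 * 11 = 13 (in Nim).

13


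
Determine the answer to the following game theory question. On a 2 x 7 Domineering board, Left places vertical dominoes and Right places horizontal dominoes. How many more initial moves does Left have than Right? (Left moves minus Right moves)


Board is 2 x 7 (rows x cols).
Left (vertical) placements: (rows-1) * cols = 1 * 7 = 7
Right (horizontal) placements: rows * (cols-1) = 2 * 6 = 12
Advantage = Left - Right = 7 - 12 = -5

-5


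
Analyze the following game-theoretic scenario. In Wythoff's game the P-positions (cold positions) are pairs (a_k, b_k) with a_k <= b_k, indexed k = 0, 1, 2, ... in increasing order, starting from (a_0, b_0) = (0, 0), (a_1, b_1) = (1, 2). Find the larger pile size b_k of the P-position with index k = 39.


By Wythoff's theorem, a_k = floor(k * phi) and b_k = floor(k * phi^2) = a_k + k, where phi = (1 + sqrt(5))/2 is the golden ratio.
phi = (1 + sqrt(5))/2 = 1.618034
phi^2 = phi + 1 = 2.618034
k = 39
k * phi^2 = 39 * 2.618034 = 102.103326
b_39 = floor(k * phi^2) = 102 (check: a_39 + k = 63 + 39 = 102)

102


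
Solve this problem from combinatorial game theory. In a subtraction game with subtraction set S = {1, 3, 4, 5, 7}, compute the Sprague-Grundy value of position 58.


The subtraction set is S = {1, 3, 4, 5, 7}.
G(k) = mex{ G(k - s) : s in S, s <= k }. We compute iteratively: G(0) = 0.
G(1) = mex({0}) = 1
G(2) = mex({1}) = 0
G(3) = mex({0}) = 1
G(4) = mex({0, 1}) = 2
G(5) = mex({0, 1, 2}) = 3
G(6) = mex({0, 1, 3}) = 2
G(7) = mex({0, 1, 2}) = 3
G(8) = mex({1, 2, 3}) = 0
G(9) = mex({0, 2, 3}) = 1
G(10) = mex({1, 2, 3}) = 0
G(11) = mex({0, 2, 3}) = 1
G(12) = mex({0, 1, 3}) = 2
G(13) = mex({0, 1, 2}) = 3
G(14) = mex({0, 1, 3}) = 2
Observe that G(8)..G(14) = 0, 1, 0, 1, 2, 3, 2 repeats G(0)..G(6) = 0, 1, 0, 1, 2, 3, 2.
For k >= max(S) = 7, G(k) is determined by the previous 7 values G(k-7)..G(k-1); a window of 7 consecutive values has recurred shifted by 8, so by induction G(k + 8) = G(k) for all k >= 0: the sequence is periodic from the start with period 8.
One period: G(0..7) = 0, 1, 0, 1, 2, 3, 2, 3.
58 mod 8 = 2, so G(58) = G(2) = 0.

0


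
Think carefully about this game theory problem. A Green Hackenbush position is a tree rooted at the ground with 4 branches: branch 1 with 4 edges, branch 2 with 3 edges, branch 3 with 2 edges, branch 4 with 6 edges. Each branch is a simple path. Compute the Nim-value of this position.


The tree has 4 branches from the ground vertex.
In Green Hackenbush, the Nim-value of a simple path of length k is k.
Branch 1: length 4, Nim-value = 4
Branch 2: length 3, Nim-value = 3
Branch 3: length 2, Nim-value = 2
Branch 4: length 6, Nim-value = 6
Total Nim-value = XOR of all branch values:
0 XOR 4 = 4
4 XOR 3 = 7
7 XOR 2 = 5
5 XOR 6 = 3
Nim-value of the tree = 3

3


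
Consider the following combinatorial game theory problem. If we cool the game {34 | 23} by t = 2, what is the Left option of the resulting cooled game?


Original game: {34 | 23} (a switch {a | b} with a > b).
Cooling by t (for t below the temperature (a - b)/2 = 11/2) taxes each move by t: {a | b} cooled by t is {a - t | b + t}.
Cooling amount: t = 2
Cooled Left option: 34 - 2 = 32
Cooled Right option: 23 + 2 = 25
Cooled game: {32 | 25}
Left option = 32

32


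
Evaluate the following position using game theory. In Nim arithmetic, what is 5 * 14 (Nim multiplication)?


Nim multiplication is bilinear over XOR: (u XOR v) * w = (u*w) XOR (v*w).
So we split each operand into its bit components and XOR the pairwise Nim products.
5 = 1 + 4 (as XOR of powers of 2).
14 = 2 + 4 + 8 (as XOR of powers of 2).
Using the standard Nim-product table on single bits:
  2*2 = 3,   2*4 = 8,   2*8 = 12,
  4*4 = 6,   4*8 = 11,  8*8 = 13,
and  1*x = x (identity), k*l = l*k (commutative).
Pairwise Nim products:
  1 * 2 = 2
  1 * 4 = 4
  1 * 8 = 8
  4 * 2 = 8
  4 * 4 = 6
  4 * 8 = 11
XOR them: 2 XOR 4 XOR 8 XOR 8 XOR 6 XOR 11 = 11.
Result: 5 * 14 = 11 (in Nim).

11


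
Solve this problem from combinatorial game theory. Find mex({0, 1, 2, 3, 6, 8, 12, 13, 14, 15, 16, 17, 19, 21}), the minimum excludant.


Set = {0, 1, 2, 3, 6, 8, 12, 13, 14, 15, 16, 17, 19, 21}
0 is in the set.
1 is in the set.
2 is in the set.
3 is in the set.
4 is NOT in the set. This is the mex.
mex = 4

4


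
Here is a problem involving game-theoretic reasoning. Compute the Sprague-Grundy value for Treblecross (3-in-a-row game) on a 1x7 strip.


Treblecross: place X on empty cells; 3-in-a-row wins.
Playing within two cells of an existing X lets the opponent win at once, so sensible play treats the cells i-2..i+2 around each X as dead. The player left with no safe cell loses, so this is a normal-play take-away game on strips of safe cells.
Placing X at cell i (0-indexed) of a strip of k safe cells leaves independent strips of sizes max(0, i-2) and max(0, k-i-3). Hence G(k) = mex{ G(max(0,i-2)) XOR G(max(0,k-i-3)) : 0 <= i < k }, with G(0) = 0.
G(1): splits (0,0):0^0=0 -> mex({0}) = 1
G(2): splits (0,0):0^0=0 -> mex({0}) = 1
G(3): splits (0,0):0^0=0 -> mex({0}) = 1
G(4): splits (0,1):0^1=1 (0,0):0^0=0 -> mex({0, 1}) = 2
G(5): splits (0,2):0^1=1 (0,1):0^1=1 (0,0):0^0=0 -> mex({0, 1}) = 2
G(6) = mex({1}) = 0
G(7) = mex({0, 1, 2}) = 3
Therefore G(7) = 3.

3


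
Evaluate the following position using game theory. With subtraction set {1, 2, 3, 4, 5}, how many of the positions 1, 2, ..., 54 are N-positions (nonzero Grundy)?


Subtraction set S = {1, 2, 3, 4, 5}, so G(n) = n mod 6.
G(n) = 0 when n is a multiple of 6.
Multiples of 6 in [1, 54]: 9
N-positions (nonzero Grundy) = 54 - 9 = 45

45


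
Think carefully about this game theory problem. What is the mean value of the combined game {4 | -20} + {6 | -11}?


G1 = {4 | -20}, G2 = {6 | -11}
Each is a switch {a | b} with numbers a > b; its mean value is (a + b)/2, and mean value is additive over game sums: m(G1 + G2) = m(G1) + m(G2).
Mean of G1 = (4 + (-20))/2 = -16/2 = -8
Mean of G2 = (6 + (-11))/2 = -5/2 = -5/2
Mean of G1 + G2 = -8 + -5/2 = -21/2

-21/2


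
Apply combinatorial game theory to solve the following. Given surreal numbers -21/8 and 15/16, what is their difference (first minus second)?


x = -21/8, y = 15/16
Converting to common denominator: 16
x = -42/16, y = 15/16
x - y = -21/8 - 15/16 = -57/16

-57/16


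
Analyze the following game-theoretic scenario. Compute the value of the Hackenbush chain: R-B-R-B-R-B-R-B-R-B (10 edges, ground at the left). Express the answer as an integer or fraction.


Edges (from ground): R-B-R-B-R-B-R-B-R-B
By Berlekamp's sign-expansion rule, a Blue-Red Hackenbush stalk has the value of the surreal number whose sign sequence is the edge sequence with B -> + and R -> -.
Sign sequence: -+-+-+-+-+
Trace the sign expansion in the surreal number tree, starting from 0:
Edge 1: R (sign -) -> bounds (-inf, 0), value = -1
Edge 2: B (sign +) -> bounds (-1, 0), value = -1/2
Edge 3: R (sign -) -> bounds (-1, -1/2), value = -3/4
Edge 4: B (sign +) -> bounds (-3/4, -1/2), value = -5/8
Edge 5: R (sign -) -> bounds (-3/4, -5/8), value = -11/16
Edge 6: B (sign +) -> bounds (-11/16, -5/8), value = -21/32
Edge 7: R (sign -) -> bounds (-11/16, -21/32), value = -43/64
Edge 8: B (sign +) -> bounds (-43/64, -21/32), value = -85/128
Edge 9: R (sign -) -> bounds (-43/64, -85/128), value = -171/256
Edge 10: B (sign +) -> bounds (-171/256, -85/128), value = -341/512
Game value = -341/512

-341/512


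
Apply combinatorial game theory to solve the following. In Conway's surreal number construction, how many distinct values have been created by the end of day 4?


Day 0: {|} = 0 is born. Count = 1.
Day n: the number of surreal numbers born by day n is 2^(n+1) - 1.
By day 0: 2^1 - 1 = 1
By day 1: 2^2 - 1 = 3
By day 2: 2^3 - 1 = 7
By day 3: 2^4 - 1 = 15
By day 4: 2^5 - 1 = 31
By day 4: 31 surreal numbers.

31


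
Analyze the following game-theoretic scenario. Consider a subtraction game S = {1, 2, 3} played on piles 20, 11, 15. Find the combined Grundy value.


Subtraction set: {1, 2, 3}
For this subtraction set, G(n) = n mod 4 (period = max + 1 = 4).
Pile 1 (size 20): G(20) = 20 mod 4 = 0
Pile 2 (size 11): G(11) = 11 mod 4 = 3
Pile 3 (size 15): G(15) = 15 mod 4 = 3
Total Grundy value = XOR of all: 0 XOR 3 XOR 3 = 0

0


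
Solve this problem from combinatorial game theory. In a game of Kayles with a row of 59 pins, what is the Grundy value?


Kayles: a move removes 1 or 2 adjacent pins from a contiguous row.
Removing pins from a row of k leaves two independent rows (a, b) with a + b = k - 1 (one pin) or a + b = k - 2 (two pins); an end removal gives a = 0.
By Sprague-Grundy, G(k) = mex{ G(a) XOR G(b) } over all these splits. G(0) = 0.
G(1): splits (0,0):0^0=0 -> mex({0}) = 1
G(2): splits (0,1):0^1=1 (0,0):0^0=0 -> mex({0, 1}) = 2
G(3): splits (0,2):0^2=2 (1,1):1^1=0 (0,1):0^1=1 -> mex({0, 1, 2}) = 3
G(4): splits (0,3):0^3=3 (1,2):1^2=3 (0,2):0^2=2 (1,1):1^1=0 -> mex({0, 2, 3}) = 1
G(5): splits (0,4):0^1=1 (1,3):1^3=2 (2,2):2^2=0 (0,3):0^3=3 (1,2):1^2=3 -> mex({0, 1, 2, 3}) = 4
G(6) = mex({0, 1, 2, 4}) = 3
G(7) = mex({0, 1, 3, 4, 5}) = 2
G(8) = mex({0, 2, 3, 5, 6}) = 1
G(9) = mex({0, 1, 2, 3, 6, 7}) = 4
G(10) = mex({0, 1, 3, 4, 5, 7}) = 2
G(11) = mex({0, 1, 2, 3, 4, 5}) = 6
G(12) = mex({0, 1, 2, 3, 5, 6, 7}) = 4
G(13) = mex({0, 2, 3, 4, 6, 7}) = 1
G(14) = mex({0, 1, 4, 5, 6, 7}) = 2
G(15) = mex({0, 1, 2, 3, 4, 5, 6}) = 7
G(16) = mex({0, 2, 3, 5, 6, 7}) = 1
G(17) = mex({0, 1, 2, 3, 5, 6, 7}) = 4
G(18) = mex({0, 1, 2, 4, 5, 6}) = 3
G(19) = mex({0, 1, 3, 4, 5, 7}) = 2
G(20) = mex({0, 2, 3, 4, 5, 6, 7}) = 1
G(21) = mex({0, 1, 2, 3, 5, 6, 7}) = 4
G(22) = mex({0, 1, 2, 3, 4, 5, 7}) = 6
G(23) = mex({0, 1, 2, 3, 4, 5, 6}) = 7
G(24) = mex({0, 1, 2, 3, 5, 6, 7}) = 4
G(25) = mex({0, 2, 3, 4, 6, 7}) = 1
G(26) = mex({0, 1, 3, 4, 5, 6, 7}) = 2
G(27) = mex({0, 1, 2, 3, 4, 5, 6, 7}) = 8
G(28) = mex({0, 1, 2, 3, 4, 6, 7, 8}) = 5
G(29) = mex({0, 1, 2, 3, 5, 6, 7, 8, 9}) = 4
G(30) = mex({0, 1, 2, 3, 4, 5, 6, 9, 10}) = 7
G(31) = mex({0, 1, 3, 4, 5, 7, 10, 11}) = 2
G(32) = mex({0, 2, 3, 4, 5, 6, 7, 9, 11}) = 1
G(33) = mex({0, 1, 2, 3, 4, 5, 6, 7, 9, 12}) = 8
G(34) = mex({0, 1, 2, 3, 4, 5, 7, 8, 11, 12}) = 6
G(35) = mex({0, 1, 2, 3, 4, 5, 6, 8, 9, 10, 11}) = 7
G(36) = mex({0, 1, 2, 3, 5, 6, 7, 9, 10}) = 4
G(37) = mex({0, 2, 3, 4, 6, 7, 9, 10, 11, 12}) = 1
G(38) = mex({0, 1, 3, 4, 5, 6, 7, 9, 10, 11, 12}) = 2
G(39) = mex({0, 1, 2, 4, 5, 6, 7, 9, 10, 12, 14}) = 3
G(40) = mex({0, 2, 3, 4, 6, 7, 11, 12, 14}) = 1
G(41) = mex({0, 1, 2, 3, 5, 6, 7, 9, 10, 11, 12}) = 4
G(42) = mex({0, 1, 2, 3, 4, 5, 6, 9, 10}) = 7
G(43) = mex({0, 1, 3, 4, 5, 7, 9, 10, 12, 15}) = 2
G(44) = mex({0, 2, 3, 4, 5, 6, 7, 9, 10, 12, 15}) = 1
G(45) = mex({0, 1, 2, 3, 4, 5, 6, 7, 9, 10, 12, 14}) = 8
G(46) = mex({0, 1, 3, 4, 5, 7, 8, 11, 12, 14}) = 2
G(47) = mex({0, 1, 2, 3, 4, 5, 6, 8, 9, 10, 11, 12}) = 7
G(48) = mex({0, 1, 2, 3, 5, 6, 7, 9, 10}) = 4
G(49) = mex({0, 2, 3, 4, 6, 7, 9, 10, 11, 12, 15}) = 1
G(50) = mex({0, 1, 4, 5, 6, 7, 9, 11, 12, 14, 15}) = 2
G(51) = mex({0, 1, 2, 3, 4, 5, 6, 7, 9, 12, 14, 15}) = 8
G(52) = mex({0, 2, 3, 4, 5, 6, 7, 8, 11, 12, 15}) = 1
G(53) = mex({0, 1, 2, 3, 5, 6, 7, 8, 9, 10, 11, 12}) = 4
G(54) = mex({0, 1, 2, 3, 4, 5, 6, 9, 10}) = 7
G(55) = mex({0, 1, 3, 4, 5, 7, 9, 10, 11, 12}) = 2
G(56) = mex({0, 2, 3, 4, 5, 6, 7, 9, 10, 11, 12, 13, 14}) = 1
G(57) = mex({0, 1, 2, 3, 5, 6, 7, 9, 10, 12, 13, 14, 15}) = 4
G(58) = mex({0, 1, 3, 4, 5, 7, 11, 12, 14, 15}) = 2
G(59) = mex({0, 1, 2, 3, 4, 5, 6, 9, 10, 11, 12, 15}) = 7
Therefore G(59) = 7.

7


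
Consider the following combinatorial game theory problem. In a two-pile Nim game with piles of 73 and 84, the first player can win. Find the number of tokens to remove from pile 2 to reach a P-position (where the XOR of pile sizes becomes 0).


Piles: 73 and 84
Current XOR: 73 XOR 84 = 29 (non-zero, so this is an N-position).
To make the XOR zero, we need to find a move that balances the piles.
For pile 2 (size 84): target = 84 XOR 29 = 73
We reduce pile 2 from 84 to 73.
Tokens removed: 84 - 73 = 11
Verification: 73 XOR 73 = 0

11


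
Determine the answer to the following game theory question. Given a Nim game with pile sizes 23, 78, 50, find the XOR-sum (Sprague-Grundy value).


We need the XOR (exclusive or) of all pile sizes.
After XOR-ing pile 1 (size 23): 0 XOR 23 = 23
After XOR-ing pile 2 (size 78): 23 XOR 78 = 89
After XOR-ing pile 3 (size 50): 89 XOR 50 = 107
The Nim-value of this position is 107.

107


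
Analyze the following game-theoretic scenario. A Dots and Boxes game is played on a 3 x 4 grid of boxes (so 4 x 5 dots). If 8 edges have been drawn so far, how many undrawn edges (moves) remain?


Grid: 3 x 4 boxes, i.e. 4 rows and 5 columns of dots.
Horizontal edges: (rows + 1) * cols = 4 * 4 = 16
Vertical edges: rows * (cols + 1) = 3 * 5 = 15
Total edges: 16 + 15 = 31
Edges drawn: 8
Remaining: 31 - 8 = 23

23


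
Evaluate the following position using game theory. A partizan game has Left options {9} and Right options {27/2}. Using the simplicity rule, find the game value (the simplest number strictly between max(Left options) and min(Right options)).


Left options: {9}, max = 9
Right options: {27/2}, min = 27/2
All options are numbers and max(Left) < min(Right), so by the simplicity theorem the value is the simplest (earliest-born) number strictly between 9 and 27/2.
Integers 10 through 13 all lie strictly between 9 and 27/2.
Among integers, the simplest (lowest birthday = smallest |n|; 0 is born on day 0, +-n on day n) is 10.
No non-integer in the interval can be simpler: if x is a non-integer in the interval, then floor(x) or ceil(x) also lies in the interval (the interval contains an integer), and both are proper prefixes of x's sign expansion, i.e. born earlier. So the game value is 10.
Game value = 10

10


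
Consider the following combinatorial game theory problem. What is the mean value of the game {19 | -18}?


Game = {19 | -18}, a switch {a | b} with numbers a > b.
Its thermograph has left wall a - t and right wall b + t, which meet at t = (a - b)/2, where both equal (a + b)/2. So the mast (mean value) is at (a + b)/2.
Mean = (19 + (-18))/2 = 1/2 = 1/2

1/2


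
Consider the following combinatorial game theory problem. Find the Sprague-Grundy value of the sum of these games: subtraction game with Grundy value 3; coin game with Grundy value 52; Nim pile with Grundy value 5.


By the Sprague-Grundy theorem, the Grundy value of a sum of games is the XOR of individual Grundy values.
subtraction game: Grundy value = 3. Running XOR: 0 XOR 3 = 3
coin game: Grundy value = 52. Running XOR: 3 XOR 52 = 55
Nim pile: Grundy value = 5. Running XOR: 55 XOR 5 = 50
The combined Grundy value is 50.

50


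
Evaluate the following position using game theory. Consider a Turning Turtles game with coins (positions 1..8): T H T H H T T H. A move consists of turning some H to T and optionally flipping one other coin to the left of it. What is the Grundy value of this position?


Coins: T H T H H T T H
Key fact: a single head at position k behaves exactly like a Nim heap of size k (turning it to T and optionally flipping a coin at j < k corresponds to moving the heap from k to j, or to 0), and heads combine as a disjunctive sum (two heads at the same place would cancel, matching j XOR j = 0). So the Nim-value is the XOR of the 1-indexed positions of the heads.
Face-up positions (1-indexed): [2, 4, 5, 8]
XOR 0 with 2: 0 XOR 2 = 2
XOR 2 with 4: 2 XOR 4 = 6
XOR 6 with 5: 6 XOR 5 = 3
XOR 3 with 8: 3 XOR 8 = 11
Nim-value = 11

11


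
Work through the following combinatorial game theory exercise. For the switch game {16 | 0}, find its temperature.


The game is {16 | 0}, a switch {a | b} with numbers a > b.
Cooling {a | b} by t gives {a - t | b + t}, which stops being hot when a - t = b + t, i.e. at t = (a - b)/2. So the temperature of a switch is (a - b)/2.
Temperature = (Left option - Right option) / 2
= (16 - (0)) / 2
= 16 / 2
= 8

8


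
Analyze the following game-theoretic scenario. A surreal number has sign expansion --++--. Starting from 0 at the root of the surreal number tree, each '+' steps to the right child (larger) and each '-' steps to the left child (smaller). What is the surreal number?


Sign expansion: --++--
Rule: track bounds (lo, hi), initially (-inf, +inf). On '+', the current value becomes lo and we move to the simplest number in (value, hi): value + 1 if hi = +inf, otherwise the midpoint (value + hi)/2. On '-', the current value becomes hi and we move to value - 1 if lo = -inf, otherwise the midpoint (lo + value)/2.
Start at 0.
Step 1: sign = -, move left. Bounds: (-inf, 0). Value = -1
Step 2: sign = -, move left. Bounds: (-inf, -1). Value = -2
Step 3: sign = +, move right. Bounds: (-2, -1). Value = -3/2
Step 4: sign = +, move right. Bounds: (-3/2, -1). Value = -5/4
Step 5: sign = -, move left. Bounds: (-3/2, -5/4). Value = -11/8
Step 6: sign = -, move left. Bounds: (-3/2, -11/8). Value = -23/16
The surreal number with sign expansion --++-- is -23/16.

-23/16


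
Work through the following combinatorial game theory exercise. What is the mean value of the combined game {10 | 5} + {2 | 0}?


G1 = {10 | 5}, G2 = {2 | 0}
Each is a switch {a | b} with numbers a > b; its mean value is (a + b)/2, and mean value is additive over game sums: m(G1 + G2) = m(G1) + m(G2).
Mean of G1 = (10 + (5))/2 = 15/2 = 15/2
Mean of G2 = (2 + (0))/2 = 2/2 = 1
Mean of G1 + G2 = 15/2 + 1 = 17/2

17/2


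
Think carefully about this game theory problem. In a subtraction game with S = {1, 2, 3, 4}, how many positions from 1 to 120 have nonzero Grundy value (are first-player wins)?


Subtraction set S = {1, 2, 3, 4}, so G(n) = n mod 5.
G(n) = 0 when n is a multiple of 5.
Multiples of 5 in [1, 120]: 24
N-positions (nonzero Grundy) = 120 - 24 = 96

96


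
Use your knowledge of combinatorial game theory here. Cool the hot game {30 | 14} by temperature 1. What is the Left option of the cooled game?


Original game: {30 | 14} (a switch {a | b} with a > b).
Cooling by t (for t below the temperature (a - b)/2 = 8) taxes each move by t: {a | b} cooled by t is {a - t | b + t}.
Cooling amount: t = 1
Cooled Left option: 30 - 1 = 29
Cooled Right option: 14 + 1 = 15
Cooled game: {29 | 15}
Left option = 29

29


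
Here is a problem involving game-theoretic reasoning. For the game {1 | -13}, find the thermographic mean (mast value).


Game = {1 | -13}, a switch {a | b} with numbers a > b.
Its thermograph has left wall a - t and right wall b + t, which meet at t = (a - b)/2, where both equal (a + b)/2. So the mast (mean value) is at (a + b)/2.
Mean = (1 + (-13))/2 = -12/2 = -6

-6


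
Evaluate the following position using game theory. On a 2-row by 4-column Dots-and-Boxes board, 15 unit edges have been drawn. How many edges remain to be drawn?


Grid: 2 x 4 boxes, i.e. 3 rows and 5 columns of dots.
Horizontal edges: (rows + 1) * cols = 3 * 4 = 12
Vertical edges: rows * (cols + 1) = 2 * 5 = 10
Total edges: 12 + 10 = 22
Edges drawn: 15
Remaining: 22 - 15 = 7

7


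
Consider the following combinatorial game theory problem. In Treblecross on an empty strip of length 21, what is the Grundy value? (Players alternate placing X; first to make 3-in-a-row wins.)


Treblecross: place X on empty cells; 3-in-a-row wins.
Playing within two cells of an existing X lets the opponent win at once, so sensible play treats the cells i-2..i+2 around each X as dead. The player left with no safe cell loses, so this is a normal-play take-away game on strips of safe cells.
Placing X at cell i (0-indexed) of a strip of k safe cells leaves independent strips of sizes max(0, i-2) and max(0, k-i-3). Hence G(k) = mex{ G(max(0,i-2)) XOR G(max(0,k-i-3)) : 0 <= i < k }, with G(0) = 0.
G(1): splits (0,0):0^0=0 -> mex({0}) = 1
G(2): splits (0,0):0^0=0 -> mex({0}) = 1
G(3): splits (0,0):0^0=0 -> mex({0}) = 1
G(4): splits (0,1):0^1=1 (0,0):0^0=0 -> mex({0, 1}) = 2
G(5): splits (0,2):0^1=1 (0,1):0^1=1 (0,0):0^0=0 -> mex({0, 1}) = 2
G(6) = mex({1}) = 0
G(7) = mex({0, 1, 2}) = 3
G(8) = mex({0, 1, 2}) = 3
G(9) = mex({0, 2}) = 1
G(10) = mex({0, 2, 3}) = 1
G(11) = mex({0, 3}) = 1
G(12) = mex({1, 3}) = 0
G(13) = mex({0, 1, 2, 3}) = 4
G(14) = mex({0, 1, 2}) = 3
G(15) = mex({0, 1, 2}) = 3
G(16) = mex({0, 1, 2, 4}) = 3
G(17) = mex({0, 1, 3, 4}) = 2
G(18) = mex({0, 1, 3, 4}) = 2
G(19) = mex({0, 1, 3, 5}) = 2
G(20) = mex({0, 1, 2, 3, 5}) = 4
G(21) = mex({0, 1, 2, 3, 5}) = 4
Therefore G(21) = 4.

4


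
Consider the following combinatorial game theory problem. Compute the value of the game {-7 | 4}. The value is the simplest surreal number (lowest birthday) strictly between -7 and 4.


Left options: {-7}, max = -7
Right options: {4}, min = 4
All options are numbers and max(Left) < min(Right), so by the simplicity theorem the value is the simplest (earliest-born) number strictly between -7 and 4.
Integers -6 through 3 all lie strictly between -7 and 4.
Among integers, the simplest (lowest birthday = smallest |n|; 0 is born on day 0, +-n on day n) is 0.
No non-integer in the interval can be simpler: if x is a non-integer in the interval, then floor(x) or ceil(x) also lies in the interval (the interval contains an integer), and both are proper prefixes of x's sign expansion, i.e. born earlier. So the game value is 0.
Game value = 0

0


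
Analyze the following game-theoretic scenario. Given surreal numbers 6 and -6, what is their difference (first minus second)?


x = 6, y = -6
x - y = 6 - -6 = 12

12


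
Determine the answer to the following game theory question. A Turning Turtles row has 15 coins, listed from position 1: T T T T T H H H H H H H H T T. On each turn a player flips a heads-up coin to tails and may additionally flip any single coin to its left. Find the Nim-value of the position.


Coins: T T T T T H H H H H H H H T T
Key fact: a single head at position k behaves exactly like a Nim heap of size k (turning it to T and optionally flipping a coin at j < k corresponds to moving the heap from k to j, or to 0), and heads combine as a disjunctive sum (two heads at the same place would cancel, matching j XOR j = 0). So the Nim-value is the XOR of the 1-indexed positions of the heads.
Face-up positions (1-indexed): [6, 7, 8, 9, 10, 11, 12, 13]
XOR 0 with 6: 0 XOR 6 = 6
XOR 6 with 7: 6 XOR 7 = 1
XOR 1 with 8: 1 XOR 8 = 9
XOR 9 with 9: 9 XOR 9 = 0
XOR 0 with 10: 0 XOR 10 = 10
XOR 10 with 11: 10 XOR 11 = 1
XOR 1 with 12: 1 XOR 12 = 13
XOR 13 with 13: 13 XOR 13 = 0
Nim-value = 0

0


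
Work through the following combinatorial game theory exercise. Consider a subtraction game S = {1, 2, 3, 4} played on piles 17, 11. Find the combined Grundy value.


Subtraction set: {1, 2, 3, 4}
For this subtraction set, G(n) = n mod 5 (period = max + 1 = 5).
Pile 1 (size 17): G(17) = 17 mod 5 = 2
Pile 2 (size 11): G(11) = 11 mod 5 = 1
Total Grundy value = XOR of all: 2 XOR 1 = 3

3


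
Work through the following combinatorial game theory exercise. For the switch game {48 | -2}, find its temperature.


The game is {48 | -2}, a switch {a | b} with numbers a > b.
Cooling {a | b} by t gives {a - t | b + t}, which stops being hot when a - t = b + t, i.e. at t = (a - b)/2. So the temperature of a switch is (a - b)/2.
Temperature = (Left option - Right option) / 2
= (48 - (-2)) / 2
= 50 / 2
= 25

25


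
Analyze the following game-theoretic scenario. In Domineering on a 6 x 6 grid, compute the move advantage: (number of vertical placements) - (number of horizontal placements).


Board is 6 x 6 (rows x cols).
Left (vertical) placements: (rows-1) * cols = 5 * 6 = 30
Right (horizontal) placements: rows * (cols-1) = 6 * 5 = 30
Advantage = Left - Right = 30 - 30 = 0

0


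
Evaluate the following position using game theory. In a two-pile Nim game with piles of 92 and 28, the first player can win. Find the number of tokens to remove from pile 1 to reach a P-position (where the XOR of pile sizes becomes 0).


Piles: 92 and 28
Current XOR: 92 XOR 28 = 64 (non-zero, so this is an N-position).
To make the XOR zero, we need to find a move that balances the piles.
For pile 1 (size 92): target = 92 XOR 64 = 28
We reduce pile 1 from 92 to 28.
Tokens removed: 92 - 28 = 64
Verification: 28 XOR 28 = 0

64


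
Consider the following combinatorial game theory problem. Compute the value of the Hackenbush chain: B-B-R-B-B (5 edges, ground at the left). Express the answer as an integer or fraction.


Edges (from ground): B-B-R-B-B
By Berlekamp's sign-expansion rule, a Blue-Red Hackenbush stalk has the value of the surreal number whose sign sequence is the edge sequence with B -> + and R -> -.
Sign sequence: ++-++
Trace the sign expansion in the surreal number tree, starting from 0:
Edge 1: B (sign +) -> bounds (0, +inf), value = 1
Edge 2: B (sign +) -> bounds (1, +inf), value = 2
Edge 3: R (sign -) -> bounds (1, 2), value = 3/2
Edge 4: B (sign +) -> bounds (3/2, 2), value = 7/4
Edge 5: B (sign +) -> bounds (7/4, 2), value = 15/8
Game value = 15/8

15/8
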